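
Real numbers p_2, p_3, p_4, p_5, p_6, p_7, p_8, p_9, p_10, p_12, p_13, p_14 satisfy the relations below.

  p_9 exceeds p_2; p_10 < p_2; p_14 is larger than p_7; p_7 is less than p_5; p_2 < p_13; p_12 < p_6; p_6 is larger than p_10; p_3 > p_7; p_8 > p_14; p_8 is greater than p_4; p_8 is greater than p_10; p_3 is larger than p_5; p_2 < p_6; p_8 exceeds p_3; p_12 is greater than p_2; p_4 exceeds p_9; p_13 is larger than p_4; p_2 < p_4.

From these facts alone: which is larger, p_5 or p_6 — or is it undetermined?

Following every chain through p_5: above p_5 we get p_3, p_8; below p_5 we get p_7.
p_6 is not reached, and no chain runs the other way from p_6 to p_5.
So the given relations leave the order of p_5 and p_6 undetermined.

undetermined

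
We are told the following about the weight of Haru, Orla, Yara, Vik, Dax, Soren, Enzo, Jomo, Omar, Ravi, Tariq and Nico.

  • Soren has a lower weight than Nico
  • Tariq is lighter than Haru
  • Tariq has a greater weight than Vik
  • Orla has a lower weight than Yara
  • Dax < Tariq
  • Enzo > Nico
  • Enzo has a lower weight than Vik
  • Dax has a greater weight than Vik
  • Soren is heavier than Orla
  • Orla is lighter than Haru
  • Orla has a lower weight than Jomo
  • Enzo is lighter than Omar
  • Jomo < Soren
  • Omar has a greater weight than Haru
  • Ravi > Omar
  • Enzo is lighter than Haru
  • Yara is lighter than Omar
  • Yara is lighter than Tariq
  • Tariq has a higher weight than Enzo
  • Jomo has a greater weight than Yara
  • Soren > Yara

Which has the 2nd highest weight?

The consecutive relations fix a unique order: Orla < Yara < Jomo < Soren < Nico < Enzo < Vik < Dax < Tariq < Haru < Omar < Ravi.
Counting 2 from the largest end gives Omar.

Omar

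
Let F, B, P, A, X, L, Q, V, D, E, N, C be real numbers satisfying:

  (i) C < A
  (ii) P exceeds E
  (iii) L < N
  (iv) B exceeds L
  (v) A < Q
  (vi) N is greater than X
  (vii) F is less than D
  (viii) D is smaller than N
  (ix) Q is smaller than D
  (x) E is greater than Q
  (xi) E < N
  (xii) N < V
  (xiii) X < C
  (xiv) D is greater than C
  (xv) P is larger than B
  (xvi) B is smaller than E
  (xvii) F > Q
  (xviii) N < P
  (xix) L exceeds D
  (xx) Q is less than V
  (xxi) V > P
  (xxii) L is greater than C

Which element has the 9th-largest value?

Chaining the given pairs: X < C < A < Q < F < D < L < B < E < N < P < V.
Counting 9 from the largest end gives Q.

Q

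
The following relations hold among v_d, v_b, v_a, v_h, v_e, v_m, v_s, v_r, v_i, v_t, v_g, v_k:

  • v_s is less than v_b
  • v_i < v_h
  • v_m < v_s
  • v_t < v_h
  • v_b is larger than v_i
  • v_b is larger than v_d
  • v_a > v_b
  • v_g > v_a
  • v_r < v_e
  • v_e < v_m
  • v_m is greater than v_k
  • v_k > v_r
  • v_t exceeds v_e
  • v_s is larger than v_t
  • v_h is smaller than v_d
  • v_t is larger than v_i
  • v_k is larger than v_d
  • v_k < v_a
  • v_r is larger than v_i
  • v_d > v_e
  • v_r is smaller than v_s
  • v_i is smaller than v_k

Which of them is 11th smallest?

v_a

Piecing the relations together gives one ordering: v_i < v_r < v_e < v_t < v_h < v_d < v_k < v_m < v_s < v_b < v_a < v_g.
The 11th smallest is v_a.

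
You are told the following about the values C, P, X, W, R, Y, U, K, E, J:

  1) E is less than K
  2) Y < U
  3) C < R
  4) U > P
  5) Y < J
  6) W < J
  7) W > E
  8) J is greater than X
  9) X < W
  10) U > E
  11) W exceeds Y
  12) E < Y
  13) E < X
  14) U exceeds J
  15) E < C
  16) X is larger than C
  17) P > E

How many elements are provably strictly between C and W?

1

Chaining upward from C reaches: X, R, J, U.
Chaining downward from W reaches: E, X, Y.
Strictly between C and W are those in both lists: X — 1 element.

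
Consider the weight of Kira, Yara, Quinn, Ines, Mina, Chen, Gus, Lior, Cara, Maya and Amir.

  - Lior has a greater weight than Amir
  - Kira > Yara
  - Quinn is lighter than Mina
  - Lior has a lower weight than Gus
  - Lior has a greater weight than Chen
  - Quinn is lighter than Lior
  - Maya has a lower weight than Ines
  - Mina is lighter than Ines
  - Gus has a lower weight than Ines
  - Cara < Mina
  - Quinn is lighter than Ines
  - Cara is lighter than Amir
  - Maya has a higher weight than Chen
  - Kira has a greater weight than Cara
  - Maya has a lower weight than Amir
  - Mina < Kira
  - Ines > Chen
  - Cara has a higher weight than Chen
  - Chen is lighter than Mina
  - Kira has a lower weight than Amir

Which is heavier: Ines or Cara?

Link the given pairs in sequence: Cara < Mina; Mina < Kira; Kira < Amir; Amir < Lior; Lior < Gus; Gus < Ines.
Together: Cara < Mina < Kira < Amir < Lior < Gus < Ines.
So Cara < Ines; Ines is the heavier of the two.

Ines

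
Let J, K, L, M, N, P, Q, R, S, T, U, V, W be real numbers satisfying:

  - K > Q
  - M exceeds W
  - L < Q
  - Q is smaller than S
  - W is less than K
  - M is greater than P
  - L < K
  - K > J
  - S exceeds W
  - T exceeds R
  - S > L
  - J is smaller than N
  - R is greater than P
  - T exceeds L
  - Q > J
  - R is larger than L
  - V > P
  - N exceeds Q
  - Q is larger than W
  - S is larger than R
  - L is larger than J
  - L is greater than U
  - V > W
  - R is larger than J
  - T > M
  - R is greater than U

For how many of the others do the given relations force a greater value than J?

7

Directly above J: L, R, Q, K, N.
One step further: T, S (7 so far).
Nothing else is reachable above J; 7 in all.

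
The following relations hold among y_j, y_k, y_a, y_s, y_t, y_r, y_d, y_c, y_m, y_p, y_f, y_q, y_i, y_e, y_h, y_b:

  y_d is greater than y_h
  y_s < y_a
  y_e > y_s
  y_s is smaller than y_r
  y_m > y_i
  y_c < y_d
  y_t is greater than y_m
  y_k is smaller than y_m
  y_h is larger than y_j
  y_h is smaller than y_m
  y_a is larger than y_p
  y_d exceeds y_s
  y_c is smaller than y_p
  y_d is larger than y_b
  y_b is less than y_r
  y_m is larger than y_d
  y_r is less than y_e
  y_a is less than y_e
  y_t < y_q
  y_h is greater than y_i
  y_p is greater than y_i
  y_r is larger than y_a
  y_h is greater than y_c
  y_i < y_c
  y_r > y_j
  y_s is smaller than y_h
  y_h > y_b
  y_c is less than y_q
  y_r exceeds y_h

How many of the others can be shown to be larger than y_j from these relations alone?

7

The elements the relations force above y_j are y_h, y_r, y_d, y_m, y_t, y_e, y_q — no chain reaches any other.
That is 7.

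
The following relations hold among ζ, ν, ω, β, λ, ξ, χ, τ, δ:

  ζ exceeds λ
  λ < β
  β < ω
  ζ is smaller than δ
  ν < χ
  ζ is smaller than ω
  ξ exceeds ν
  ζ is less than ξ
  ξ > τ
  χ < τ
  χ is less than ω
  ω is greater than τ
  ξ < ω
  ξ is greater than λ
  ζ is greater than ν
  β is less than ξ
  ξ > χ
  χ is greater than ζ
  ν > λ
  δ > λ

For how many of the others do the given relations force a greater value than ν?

The elements the relations force above ν are ζ, χ, τ, ξ, ω, δ — no chain reaches any other.
That is 6.

6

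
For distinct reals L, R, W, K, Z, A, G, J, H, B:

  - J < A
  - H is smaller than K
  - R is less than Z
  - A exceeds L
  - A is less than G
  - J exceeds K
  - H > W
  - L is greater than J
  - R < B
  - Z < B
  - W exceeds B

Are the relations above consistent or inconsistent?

consistent

Every relation is compatible with R < Z < B < W < H < K < J < L < A < G; the set is consistent.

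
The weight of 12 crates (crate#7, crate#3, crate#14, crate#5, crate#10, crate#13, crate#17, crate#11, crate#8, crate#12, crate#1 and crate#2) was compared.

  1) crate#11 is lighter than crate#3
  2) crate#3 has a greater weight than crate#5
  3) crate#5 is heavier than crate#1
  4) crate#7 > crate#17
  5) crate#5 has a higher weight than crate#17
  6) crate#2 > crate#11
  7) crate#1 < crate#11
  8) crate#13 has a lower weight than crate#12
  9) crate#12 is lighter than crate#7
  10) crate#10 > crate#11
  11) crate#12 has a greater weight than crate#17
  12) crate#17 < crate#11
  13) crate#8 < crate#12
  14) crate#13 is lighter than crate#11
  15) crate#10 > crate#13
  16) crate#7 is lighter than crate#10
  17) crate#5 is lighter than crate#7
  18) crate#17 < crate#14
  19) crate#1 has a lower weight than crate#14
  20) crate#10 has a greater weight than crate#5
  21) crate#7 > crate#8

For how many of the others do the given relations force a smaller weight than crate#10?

8

From crate#10 the given relations immediately reach crate#13, crate#5, crate#11, crate#7.
From those, crate#8, crate#1, crate#17, crate#12 — 8 in total.
Nothing else is reachable below crate#10; 8 in all.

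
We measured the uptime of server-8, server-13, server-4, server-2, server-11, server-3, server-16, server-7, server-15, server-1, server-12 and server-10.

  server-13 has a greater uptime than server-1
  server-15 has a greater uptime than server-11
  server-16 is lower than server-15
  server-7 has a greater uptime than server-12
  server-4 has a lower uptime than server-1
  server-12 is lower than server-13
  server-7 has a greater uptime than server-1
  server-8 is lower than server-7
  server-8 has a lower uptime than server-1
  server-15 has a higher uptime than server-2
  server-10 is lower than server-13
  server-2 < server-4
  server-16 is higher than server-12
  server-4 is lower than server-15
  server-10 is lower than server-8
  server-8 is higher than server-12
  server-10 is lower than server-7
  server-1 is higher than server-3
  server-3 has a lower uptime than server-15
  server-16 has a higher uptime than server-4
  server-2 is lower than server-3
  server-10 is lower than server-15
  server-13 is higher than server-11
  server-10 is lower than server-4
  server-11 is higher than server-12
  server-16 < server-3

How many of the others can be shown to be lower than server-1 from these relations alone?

From server-1 the given relations immediately reach server-4, server-8, server-3.
From those, server-2, server-10, server-12, server-16 — 7 in total.
No other element is forced below server-1 by the given relations, so the count is 7.

7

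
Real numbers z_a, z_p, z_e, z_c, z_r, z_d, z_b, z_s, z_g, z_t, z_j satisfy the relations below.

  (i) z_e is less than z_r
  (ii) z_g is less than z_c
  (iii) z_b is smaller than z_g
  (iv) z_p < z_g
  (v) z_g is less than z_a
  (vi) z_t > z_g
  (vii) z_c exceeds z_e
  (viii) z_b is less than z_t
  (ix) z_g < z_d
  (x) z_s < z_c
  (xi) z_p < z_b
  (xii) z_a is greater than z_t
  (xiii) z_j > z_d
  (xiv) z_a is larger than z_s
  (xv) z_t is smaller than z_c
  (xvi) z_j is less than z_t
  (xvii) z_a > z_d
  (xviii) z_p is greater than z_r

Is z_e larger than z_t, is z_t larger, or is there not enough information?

z_t

The relevant relations are z_e < z_r; z_r < z_p; z_p < z_b; z_b < z_g; z_g < z_d; z_d < z_j; z_j < z_t.
Chaining these gives z_e < z_r < z_p < z_b < z_g < z_d < z_j < z_t.
So z_t is larger.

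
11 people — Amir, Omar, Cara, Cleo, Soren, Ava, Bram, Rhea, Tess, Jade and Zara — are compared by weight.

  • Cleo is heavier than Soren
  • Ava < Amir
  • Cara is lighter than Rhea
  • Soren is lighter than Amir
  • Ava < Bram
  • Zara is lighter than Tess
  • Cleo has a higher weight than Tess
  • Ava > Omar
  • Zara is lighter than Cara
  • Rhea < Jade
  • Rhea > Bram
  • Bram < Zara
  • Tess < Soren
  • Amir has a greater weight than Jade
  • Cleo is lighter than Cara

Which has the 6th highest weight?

Soren

Piecing the relations together gives one ordering: Omar < Ava < Bram < Zara < Tess < Soren < Cleo < Cara < Rhea < Jade < Amir.
Counting 6 from the largest end gives Soren.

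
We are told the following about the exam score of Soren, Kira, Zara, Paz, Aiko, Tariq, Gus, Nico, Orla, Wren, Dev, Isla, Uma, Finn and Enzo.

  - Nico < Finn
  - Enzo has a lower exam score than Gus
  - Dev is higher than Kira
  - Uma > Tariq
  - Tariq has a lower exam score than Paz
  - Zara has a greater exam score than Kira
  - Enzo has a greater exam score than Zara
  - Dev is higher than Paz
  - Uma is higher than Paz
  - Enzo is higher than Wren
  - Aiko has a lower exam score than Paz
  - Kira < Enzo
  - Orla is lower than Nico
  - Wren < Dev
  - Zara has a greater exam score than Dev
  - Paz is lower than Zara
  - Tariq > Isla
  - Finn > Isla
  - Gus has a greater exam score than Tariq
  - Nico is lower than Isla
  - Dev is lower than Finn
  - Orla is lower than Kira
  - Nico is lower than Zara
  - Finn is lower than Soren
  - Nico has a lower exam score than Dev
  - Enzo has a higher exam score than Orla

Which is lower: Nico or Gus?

Nico

Link the given pairs in sequence: Nico < Isla; Isla < Tariq; Tariq < Paz; Paz < Dev; Dev < Zara; Zara < Enzo; Enzo < Gus.
Chaining these gives Nico < Isla < Tariq < Paz < Dev < Zara < Enzo < Gus.
So Nico < Gus; Nico is the lower of the two.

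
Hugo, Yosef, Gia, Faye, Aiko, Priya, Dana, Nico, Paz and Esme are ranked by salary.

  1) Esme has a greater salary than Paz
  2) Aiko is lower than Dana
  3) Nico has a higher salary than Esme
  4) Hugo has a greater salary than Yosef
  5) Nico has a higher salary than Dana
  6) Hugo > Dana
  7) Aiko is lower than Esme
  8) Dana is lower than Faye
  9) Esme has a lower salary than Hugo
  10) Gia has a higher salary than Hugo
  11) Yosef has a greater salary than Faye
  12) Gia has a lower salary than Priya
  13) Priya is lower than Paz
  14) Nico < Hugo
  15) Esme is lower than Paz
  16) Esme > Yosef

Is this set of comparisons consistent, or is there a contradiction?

inconsistent

We have Paz < Esme stated directly, yet also Esme < Nico < Hugo < Gia < Priya < Paz by chaining the others — so Esme < Paz. Contradiction.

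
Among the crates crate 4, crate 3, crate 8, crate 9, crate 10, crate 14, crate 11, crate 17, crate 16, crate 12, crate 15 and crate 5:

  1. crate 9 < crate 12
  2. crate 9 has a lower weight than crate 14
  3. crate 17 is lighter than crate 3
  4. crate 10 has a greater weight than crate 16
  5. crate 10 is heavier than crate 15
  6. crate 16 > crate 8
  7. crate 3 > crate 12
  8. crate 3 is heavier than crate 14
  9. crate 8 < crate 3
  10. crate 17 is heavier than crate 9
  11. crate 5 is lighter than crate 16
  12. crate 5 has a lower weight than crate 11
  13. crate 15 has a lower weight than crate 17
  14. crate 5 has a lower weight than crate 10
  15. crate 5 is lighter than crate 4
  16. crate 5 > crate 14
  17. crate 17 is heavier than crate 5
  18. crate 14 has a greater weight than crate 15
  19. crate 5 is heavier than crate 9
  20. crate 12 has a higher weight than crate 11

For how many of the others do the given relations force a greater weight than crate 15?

9

Directly above crate 15: crate 14, crate 17, crate 10.
One step further: crate 5, crate 3 (5 so far).
One step further: crate 11, crate 4, crate 16 (8 so far).
One step further: crate 12 (9 so far).
Nothing else is reachable above crate 15; 9 in all.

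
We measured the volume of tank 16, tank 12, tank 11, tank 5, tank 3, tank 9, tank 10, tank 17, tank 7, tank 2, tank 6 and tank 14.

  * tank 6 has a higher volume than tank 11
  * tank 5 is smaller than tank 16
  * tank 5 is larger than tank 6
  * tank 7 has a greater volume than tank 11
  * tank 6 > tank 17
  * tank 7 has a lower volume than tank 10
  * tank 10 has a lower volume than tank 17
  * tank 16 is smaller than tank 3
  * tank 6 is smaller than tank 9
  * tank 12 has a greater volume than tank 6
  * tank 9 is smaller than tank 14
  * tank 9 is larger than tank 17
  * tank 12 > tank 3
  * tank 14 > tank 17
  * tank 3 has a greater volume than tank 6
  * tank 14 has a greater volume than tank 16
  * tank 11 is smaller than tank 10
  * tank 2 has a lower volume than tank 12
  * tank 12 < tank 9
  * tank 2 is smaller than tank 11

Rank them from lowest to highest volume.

tank 2 < tank 11 < tank 7 < tank 10 < tank 17 < tank 6 < tank 5 < tank 16 < tank 3 < tank 12 < tank 9 < tank 14

Each adjacent pair is fixed by a given relation: tank 2 < tank 11; tank 11 < tank 7; tank 7 < tank 10; tank 10 < tank 17; tank 17 < tank 6; tank 6 < tank 5; tank 5 < tank 16; tank 16 < tank 3; tank 3 < tank 12; tank 12 < tank 9; tank 9 < tank 14. Chaining them end to end gives the full order.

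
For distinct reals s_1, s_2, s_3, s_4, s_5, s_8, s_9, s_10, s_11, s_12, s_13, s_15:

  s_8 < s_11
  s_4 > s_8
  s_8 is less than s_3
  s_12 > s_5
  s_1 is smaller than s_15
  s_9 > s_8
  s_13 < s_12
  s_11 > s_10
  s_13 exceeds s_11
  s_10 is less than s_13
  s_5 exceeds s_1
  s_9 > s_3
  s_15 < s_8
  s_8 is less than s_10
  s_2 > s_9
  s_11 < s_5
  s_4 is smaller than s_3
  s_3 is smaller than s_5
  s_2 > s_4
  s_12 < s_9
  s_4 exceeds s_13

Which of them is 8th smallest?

Piecing the relations together gives one ordering: s_1 < s_15 < s_8 < s_10 < s_11 < s_13 < s_4 < s_3 < s_5 < s_12 < s_9 < s_2.
Counting 8 from the smallest end gives s_3.

s_3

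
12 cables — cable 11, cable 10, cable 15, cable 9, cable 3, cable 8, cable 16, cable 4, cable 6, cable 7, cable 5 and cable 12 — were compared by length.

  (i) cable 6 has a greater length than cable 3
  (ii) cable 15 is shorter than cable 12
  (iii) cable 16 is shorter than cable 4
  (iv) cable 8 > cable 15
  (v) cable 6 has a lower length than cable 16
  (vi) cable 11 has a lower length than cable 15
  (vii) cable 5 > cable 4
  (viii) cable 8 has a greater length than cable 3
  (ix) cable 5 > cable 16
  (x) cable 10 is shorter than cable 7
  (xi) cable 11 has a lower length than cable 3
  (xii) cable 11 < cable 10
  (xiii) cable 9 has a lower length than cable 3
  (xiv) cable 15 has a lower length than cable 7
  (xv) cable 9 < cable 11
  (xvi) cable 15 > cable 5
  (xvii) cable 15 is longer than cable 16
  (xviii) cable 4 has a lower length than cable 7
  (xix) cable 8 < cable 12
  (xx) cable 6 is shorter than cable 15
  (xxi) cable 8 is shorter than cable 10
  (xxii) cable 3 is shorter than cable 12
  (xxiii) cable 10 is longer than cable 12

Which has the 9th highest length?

The consecutive relations fix a unique order: cable 9 < cable 11 < cable 3 < cable 6 < cable 16 < cable 4 < cable 5 < cable 15 < cable 8 < cable 12 < cable 10 < cable 7.
The 9th largest is cable 6.

cable 6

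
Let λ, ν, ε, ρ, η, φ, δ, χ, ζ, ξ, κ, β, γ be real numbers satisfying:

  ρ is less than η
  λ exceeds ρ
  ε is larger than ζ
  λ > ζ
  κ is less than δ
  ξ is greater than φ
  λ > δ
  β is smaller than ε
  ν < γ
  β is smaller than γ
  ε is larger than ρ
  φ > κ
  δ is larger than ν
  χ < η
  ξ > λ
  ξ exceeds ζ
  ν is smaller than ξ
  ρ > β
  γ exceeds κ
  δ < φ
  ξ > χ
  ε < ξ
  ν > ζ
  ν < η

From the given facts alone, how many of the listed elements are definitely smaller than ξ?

10

From ξ the given relations immediately reach ζ, ν, χ, ε, φ, λ.
From those, β, ρ, κ, δ — 10 in total.
Nothing else is reachable below ξ; 10 in all.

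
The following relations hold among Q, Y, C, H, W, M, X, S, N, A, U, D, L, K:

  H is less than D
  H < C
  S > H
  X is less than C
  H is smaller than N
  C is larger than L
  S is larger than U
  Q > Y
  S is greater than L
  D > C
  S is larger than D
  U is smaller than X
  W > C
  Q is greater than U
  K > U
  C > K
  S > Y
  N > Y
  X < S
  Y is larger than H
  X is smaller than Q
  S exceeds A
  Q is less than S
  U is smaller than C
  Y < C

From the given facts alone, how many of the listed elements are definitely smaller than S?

10

Directly below S: U, H, L, Y, X, A, Q, D.
One step further: C (9 so far).
One step further: K (10 so far).
Nothing else is reachable below S; 10 in all.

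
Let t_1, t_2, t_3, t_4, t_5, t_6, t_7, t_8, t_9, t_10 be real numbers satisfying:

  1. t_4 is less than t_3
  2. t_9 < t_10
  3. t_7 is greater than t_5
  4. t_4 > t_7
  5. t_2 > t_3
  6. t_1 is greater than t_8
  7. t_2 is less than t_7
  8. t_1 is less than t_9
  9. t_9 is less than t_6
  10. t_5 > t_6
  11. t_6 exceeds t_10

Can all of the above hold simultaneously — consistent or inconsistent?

inconsistent

Chaining the given relations yields t_7 < t_4 < t_3 < t_2, so t_7 < t_2. But one relation states t_2 < t_7. These cannot both hold.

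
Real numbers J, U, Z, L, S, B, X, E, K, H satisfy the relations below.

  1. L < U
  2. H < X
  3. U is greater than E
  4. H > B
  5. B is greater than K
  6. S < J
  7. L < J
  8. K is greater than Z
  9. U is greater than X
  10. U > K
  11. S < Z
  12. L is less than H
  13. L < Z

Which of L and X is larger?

Following the relations from L: L < Z < K < B < H < X.
So L < X; X is the larger of the two.

X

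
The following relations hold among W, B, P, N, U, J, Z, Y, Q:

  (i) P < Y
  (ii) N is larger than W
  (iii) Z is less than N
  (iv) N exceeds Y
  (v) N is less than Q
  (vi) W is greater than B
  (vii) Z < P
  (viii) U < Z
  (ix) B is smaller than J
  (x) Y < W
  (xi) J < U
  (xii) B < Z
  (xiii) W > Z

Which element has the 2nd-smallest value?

J

Piecing the relations together gives one ordering: B < J < U < Z < P < Y < W < N < Q.
Counting 2 from the smallest end gives J.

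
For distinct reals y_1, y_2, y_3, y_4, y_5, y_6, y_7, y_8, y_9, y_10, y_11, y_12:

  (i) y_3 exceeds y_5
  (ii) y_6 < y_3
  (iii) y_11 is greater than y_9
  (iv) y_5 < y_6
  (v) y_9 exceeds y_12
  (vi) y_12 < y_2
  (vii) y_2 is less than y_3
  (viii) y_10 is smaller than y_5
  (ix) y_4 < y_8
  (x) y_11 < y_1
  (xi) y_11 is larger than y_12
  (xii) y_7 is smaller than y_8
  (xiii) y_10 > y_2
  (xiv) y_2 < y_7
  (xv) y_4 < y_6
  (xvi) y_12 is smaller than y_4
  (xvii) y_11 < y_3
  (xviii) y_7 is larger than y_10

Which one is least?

y_12

Chaining upward from y_12: directly above it, y_2, y_9, y_11, y_4; then y_10, y_1, y_7, y_6, y_3, y_8; then y_5.
That covers every other element, and nothing is given below y_12, so y_12 is the least.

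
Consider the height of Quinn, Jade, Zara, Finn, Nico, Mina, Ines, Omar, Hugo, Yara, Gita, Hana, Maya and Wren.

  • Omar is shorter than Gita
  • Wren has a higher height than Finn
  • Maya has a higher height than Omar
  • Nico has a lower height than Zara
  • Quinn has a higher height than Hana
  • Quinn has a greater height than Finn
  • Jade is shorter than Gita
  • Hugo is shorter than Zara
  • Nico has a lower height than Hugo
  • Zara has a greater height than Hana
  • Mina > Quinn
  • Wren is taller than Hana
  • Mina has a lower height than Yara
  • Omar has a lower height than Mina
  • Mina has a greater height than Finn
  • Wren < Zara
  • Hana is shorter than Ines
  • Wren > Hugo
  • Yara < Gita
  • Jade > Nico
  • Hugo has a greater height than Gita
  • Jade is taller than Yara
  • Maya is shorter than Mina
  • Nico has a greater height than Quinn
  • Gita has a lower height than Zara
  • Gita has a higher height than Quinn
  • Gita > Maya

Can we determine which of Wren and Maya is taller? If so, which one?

Wren

Maya < Mina and Mina < Yara give Maya < Yara.
With Yara < Jade: Maya < Mina < Yara < Jade.
With Jade < Gita: Maya < Mina < Yara < Jade < Gita.
Then Gita < Hugo extends the chain to Hugo.
Then Hugo < Wren extends the chain to Wren.
So Wren is taller.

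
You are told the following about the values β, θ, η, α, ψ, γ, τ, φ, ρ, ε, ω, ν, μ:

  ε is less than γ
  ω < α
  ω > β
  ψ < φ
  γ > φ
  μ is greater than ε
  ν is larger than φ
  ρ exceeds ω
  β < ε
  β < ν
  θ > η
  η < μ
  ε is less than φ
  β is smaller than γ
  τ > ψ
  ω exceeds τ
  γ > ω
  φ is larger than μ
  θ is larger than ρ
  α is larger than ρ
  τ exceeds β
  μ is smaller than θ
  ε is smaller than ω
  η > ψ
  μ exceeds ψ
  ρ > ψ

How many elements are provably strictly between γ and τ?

1

The relations place τ below γ. An element lies strictly between them when it is forced above τ and also forced below γ.
Above τ: {ω, ρ, θ, α}. Below γ: {β, ψ, η, ε, ω, μ, φ}.
Intersection: {ω} — 1.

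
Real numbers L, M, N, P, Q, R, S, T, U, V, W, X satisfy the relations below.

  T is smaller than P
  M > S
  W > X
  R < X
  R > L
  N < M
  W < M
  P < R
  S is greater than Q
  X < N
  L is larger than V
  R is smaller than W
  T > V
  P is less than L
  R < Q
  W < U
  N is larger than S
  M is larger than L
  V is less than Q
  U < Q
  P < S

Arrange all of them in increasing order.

V < T < P < L < R < X < W < U < Q < S < N < M

Nothing is placed below V, so it is least; from there V < T; T < P; P < L; L < R; R < X; X < W; W < U; U < Q; Q < S; S < N; N < M, each given directly.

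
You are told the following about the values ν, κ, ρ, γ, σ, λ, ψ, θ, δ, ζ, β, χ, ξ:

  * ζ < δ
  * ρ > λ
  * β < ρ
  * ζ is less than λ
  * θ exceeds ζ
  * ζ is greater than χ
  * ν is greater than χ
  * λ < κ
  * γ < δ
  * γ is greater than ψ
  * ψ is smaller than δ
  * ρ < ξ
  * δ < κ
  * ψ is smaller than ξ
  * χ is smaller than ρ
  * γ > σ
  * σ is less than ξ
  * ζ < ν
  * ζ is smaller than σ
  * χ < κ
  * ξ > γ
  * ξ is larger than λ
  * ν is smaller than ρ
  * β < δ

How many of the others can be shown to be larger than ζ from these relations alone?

9

From ζ the given relations immediately reach ν, λ, σ, δ, θ.
From those, γ, ρ, ξ, κ — 9 in total.
No other element is forced above ζ by the given relations, so the count is 9.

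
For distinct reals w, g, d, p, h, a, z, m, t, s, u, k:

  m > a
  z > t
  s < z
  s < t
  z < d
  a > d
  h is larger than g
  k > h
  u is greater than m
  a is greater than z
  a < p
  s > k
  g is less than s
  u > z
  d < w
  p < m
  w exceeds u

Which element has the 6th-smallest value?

z

The consecutive relations fix a unique order: g < h < k < s < t < z < d < a < p < m < u < w.
The 6th smallest is z.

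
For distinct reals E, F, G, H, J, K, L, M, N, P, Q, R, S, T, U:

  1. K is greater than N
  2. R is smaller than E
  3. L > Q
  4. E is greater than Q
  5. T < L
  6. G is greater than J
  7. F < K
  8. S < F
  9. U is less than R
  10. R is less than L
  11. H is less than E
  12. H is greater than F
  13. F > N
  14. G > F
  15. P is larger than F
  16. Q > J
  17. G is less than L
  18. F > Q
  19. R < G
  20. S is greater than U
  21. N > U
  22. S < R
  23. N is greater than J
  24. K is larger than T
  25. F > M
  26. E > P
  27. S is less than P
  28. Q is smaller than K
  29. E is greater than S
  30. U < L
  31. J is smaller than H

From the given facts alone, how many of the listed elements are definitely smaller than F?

6

From F the given relations immediately reach S, Q, M, N.
From those, U, J — 6 in total.
No other element is forced below F by the given relations, so the count is 6.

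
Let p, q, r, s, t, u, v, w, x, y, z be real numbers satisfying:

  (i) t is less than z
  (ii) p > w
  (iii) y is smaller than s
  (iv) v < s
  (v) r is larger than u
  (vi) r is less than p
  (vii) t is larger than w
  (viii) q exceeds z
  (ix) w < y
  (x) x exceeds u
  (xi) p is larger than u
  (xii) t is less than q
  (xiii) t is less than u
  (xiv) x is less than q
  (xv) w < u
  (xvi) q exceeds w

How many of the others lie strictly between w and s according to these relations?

1

The relations place w below s. An element lies strictly between them when it is forced above w and also forced below s.
Above w: {y, t, z, u, x, q, r, p}. Below s: {y, v}.
Intersection: {y} — 1.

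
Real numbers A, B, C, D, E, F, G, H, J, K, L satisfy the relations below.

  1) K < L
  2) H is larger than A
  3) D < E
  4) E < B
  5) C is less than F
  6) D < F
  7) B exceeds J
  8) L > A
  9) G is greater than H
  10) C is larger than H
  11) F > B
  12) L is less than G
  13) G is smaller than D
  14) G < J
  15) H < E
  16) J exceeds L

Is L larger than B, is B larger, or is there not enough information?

B

Link the given pairs in sequence: L < G; G < D; D < E; E < B.
Chaining these gives L < G < D < E < B.
So B is larger.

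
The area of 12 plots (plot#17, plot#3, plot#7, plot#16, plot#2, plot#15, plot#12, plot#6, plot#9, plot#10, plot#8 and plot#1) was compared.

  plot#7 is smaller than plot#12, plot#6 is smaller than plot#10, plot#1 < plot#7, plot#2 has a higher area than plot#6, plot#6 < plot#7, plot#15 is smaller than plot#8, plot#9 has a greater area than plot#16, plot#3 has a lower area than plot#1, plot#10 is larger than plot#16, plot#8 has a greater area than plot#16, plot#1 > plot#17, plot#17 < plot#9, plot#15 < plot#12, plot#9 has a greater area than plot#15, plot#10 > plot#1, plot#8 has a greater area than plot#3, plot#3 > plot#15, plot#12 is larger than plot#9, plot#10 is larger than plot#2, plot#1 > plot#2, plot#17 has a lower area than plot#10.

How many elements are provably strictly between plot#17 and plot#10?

1

Chaining upward from plot#17 reaches: plot#9, plot#1, plot#7, plot#12.
Chaining downward from plot#10 reaches: plot#15, plot#6, plot#16, plot#3, plot#2, plot#1.
Strictly between plot#17 and plot#10 are those in both lists: plot#1 — 1 element.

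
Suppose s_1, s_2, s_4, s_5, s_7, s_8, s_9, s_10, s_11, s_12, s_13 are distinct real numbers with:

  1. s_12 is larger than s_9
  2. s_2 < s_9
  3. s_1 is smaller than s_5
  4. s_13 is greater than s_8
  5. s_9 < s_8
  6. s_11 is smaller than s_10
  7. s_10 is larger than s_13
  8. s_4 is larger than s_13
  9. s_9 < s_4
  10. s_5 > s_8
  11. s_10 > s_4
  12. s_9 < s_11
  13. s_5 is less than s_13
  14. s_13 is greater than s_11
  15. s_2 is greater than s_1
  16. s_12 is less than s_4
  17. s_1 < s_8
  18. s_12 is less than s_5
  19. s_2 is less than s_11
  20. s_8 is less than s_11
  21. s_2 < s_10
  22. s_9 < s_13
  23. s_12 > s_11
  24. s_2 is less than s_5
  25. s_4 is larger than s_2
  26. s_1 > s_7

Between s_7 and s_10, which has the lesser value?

Link the given pairs in sequence: s_7 < s_1; s_1 < s_2; s_2 < s_9; s_9 < s_8; s_8 < s_11; s_11 < s_12; s_12 < s_5; s_5 < s_13; s_13 < s_4; s_4 < s_10.
Together: s_7 < s_1 < s_2 < s_9 < s_8 < s_11 < s_12 < s_5 < s_13 < s_4 < s_10.
So s_7 < s_10; s_7 is the smaller of the two.

s_7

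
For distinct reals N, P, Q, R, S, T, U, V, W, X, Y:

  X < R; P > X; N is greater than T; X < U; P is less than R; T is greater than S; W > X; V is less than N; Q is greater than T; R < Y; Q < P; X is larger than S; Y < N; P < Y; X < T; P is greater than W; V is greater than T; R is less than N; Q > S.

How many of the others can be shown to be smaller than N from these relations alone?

From N the given relations immediately reach T, V, R, Y.
From those, S, X, P — 7 in total.
From those, W, Q — 9 in total.
No other element is forced below N by the given relations, so the count is 9.

9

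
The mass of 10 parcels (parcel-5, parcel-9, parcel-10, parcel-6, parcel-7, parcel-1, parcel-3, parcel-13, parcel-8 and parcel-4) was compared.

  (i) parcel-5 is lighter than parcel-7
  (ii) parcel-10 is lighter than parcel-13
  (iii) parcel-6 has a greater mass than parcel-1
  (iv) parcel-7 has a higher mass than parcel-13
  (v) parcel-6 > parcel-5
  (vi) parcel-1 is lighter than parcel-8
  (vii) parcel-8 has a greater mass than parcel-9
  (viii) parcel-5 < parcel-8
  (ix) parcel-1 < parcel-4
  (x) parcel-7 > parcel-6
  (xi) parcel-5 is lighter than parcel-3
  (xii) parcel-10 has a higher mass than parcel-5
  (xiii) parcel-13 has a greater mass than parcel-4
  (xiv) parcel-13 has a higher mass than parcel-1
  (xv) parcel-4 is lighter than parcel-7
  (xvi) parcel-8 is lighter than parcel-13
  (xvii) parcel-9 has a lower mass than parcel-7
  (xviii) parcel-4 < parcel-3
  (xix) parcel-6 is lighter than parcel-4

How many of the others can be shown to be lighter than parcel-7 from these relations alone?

Directly below parcel-7: parcel-5, parcel-9, parcel-6, parcel-4, parcel-13.
One step further: parcel-1, parcel-10, parcel-8 (8 so far).
No other element is forced below parcel-7 by the given relations, so the count is 8.

8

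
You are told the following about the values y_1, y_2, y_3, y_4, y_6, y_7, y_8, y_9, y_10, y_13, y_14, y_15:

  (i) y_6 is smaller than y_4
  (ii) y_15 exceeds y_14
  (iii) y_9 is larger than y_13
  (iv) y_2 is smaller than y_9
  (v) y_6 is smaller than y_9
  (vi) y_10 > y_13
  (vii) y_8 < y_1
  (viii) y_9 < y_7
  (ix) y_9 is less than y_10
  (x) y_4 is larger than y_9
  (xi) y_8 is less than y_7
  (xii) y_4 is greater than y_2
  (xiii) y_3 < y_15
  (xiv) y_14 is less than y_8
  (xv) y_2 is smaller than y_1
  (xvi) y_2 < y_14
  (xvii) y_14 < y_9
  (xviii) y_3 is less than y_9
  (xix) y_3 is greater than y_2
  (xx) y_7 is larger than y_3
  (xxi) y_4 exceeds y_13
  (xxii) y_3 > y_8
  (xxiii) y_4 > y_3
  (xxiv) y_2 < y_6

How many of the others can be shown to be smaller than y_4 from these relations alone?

7

From y_4 the given relations immediately reach y_2, y_13, y_6, y_3, y_9.
From those, y_14, y_8 — 7 in total.
Nothing else is reachable below y_4; 7 in all.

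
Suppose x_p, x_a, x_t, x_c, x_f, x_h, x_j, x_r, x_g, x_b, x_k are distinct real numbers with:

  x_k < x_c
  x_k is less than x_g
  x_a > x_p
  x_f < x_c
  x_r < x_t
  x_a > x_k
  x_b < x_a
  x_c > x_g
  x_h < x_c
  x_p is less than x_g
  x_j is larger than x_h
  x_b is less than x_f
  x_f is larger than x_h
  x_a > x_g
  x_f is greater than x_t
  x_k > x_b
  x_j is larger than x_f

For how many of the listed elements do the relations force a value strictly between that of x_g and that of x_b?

The relations place x_b below x_g. An element lies strictly between them when it is forced above x_b and also forced below x_g.
Above x_b: {x_f, x_k, x_j, x_a, x_c}. Below x_g: {x_p, x_k}.
Intersection: {x_k} — 1.

1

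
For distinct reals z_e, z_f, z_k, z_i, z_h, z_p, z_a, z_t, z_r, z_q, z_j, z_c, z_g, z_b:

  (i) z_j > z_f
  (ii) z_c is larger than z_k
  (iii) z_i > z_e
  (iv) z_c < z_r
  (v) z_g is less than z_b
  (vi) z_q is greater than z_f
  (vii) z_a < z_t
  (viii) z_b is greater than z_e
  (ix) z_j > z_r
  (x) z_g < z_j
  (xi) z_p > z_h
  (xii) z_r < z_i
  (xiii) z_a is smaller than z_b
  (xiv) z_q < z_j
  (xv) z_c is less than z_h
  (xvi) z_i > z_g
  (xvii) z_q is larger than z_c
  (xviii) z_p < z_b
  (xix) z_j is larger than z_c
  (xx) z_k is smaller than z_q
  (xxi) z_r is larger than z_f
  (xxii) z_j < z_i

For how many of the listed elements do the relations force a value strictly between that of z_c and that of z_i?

3

The relations place z_c below z_i. An element lies strictly between them when it is forced above z_c and also forced below z_i.
Above z_c: {z_q, z_r, z_j, z_h, z_p, z_b}. Below z_i: {z_k, z_f, z_q, z_r, z_g, z_j, z_e}.
Intersection: {z_q, z_r, z_j} — 3.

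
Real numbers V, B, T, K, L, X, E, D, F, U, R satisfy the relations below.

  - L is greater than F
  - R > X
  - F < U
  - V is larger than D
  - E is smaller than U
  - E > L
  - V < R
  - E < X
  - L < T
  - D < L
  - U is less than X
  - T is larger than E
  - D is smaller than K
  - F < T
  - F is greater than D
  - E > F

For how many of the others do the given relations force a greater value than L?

5

Directly above L: E, T.
One step further: U, X (4 so far).
One step further: R (5 so far).
Nothing else is reachable above L; 5 in all.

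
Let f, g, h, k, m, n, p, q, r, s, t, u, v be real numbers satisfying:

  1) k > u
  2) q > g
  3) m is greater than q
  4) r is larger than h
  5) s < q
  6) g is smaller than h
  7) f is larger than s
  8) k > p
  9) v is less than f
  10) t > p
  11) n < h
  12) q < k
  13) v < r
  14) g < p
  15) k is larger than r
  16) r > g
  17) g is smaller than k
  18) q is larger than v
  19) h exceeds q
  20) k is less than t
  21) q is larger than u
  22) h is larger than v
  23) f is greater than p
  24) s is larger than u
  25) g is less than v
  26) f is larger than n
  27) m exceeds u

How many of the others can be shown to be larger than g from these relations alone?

9

From g the given relations immediately reach v, p, q, h, r, k.
From those, m, f, t — 9 in total.
Nothing else is reachable above g; 9 in all.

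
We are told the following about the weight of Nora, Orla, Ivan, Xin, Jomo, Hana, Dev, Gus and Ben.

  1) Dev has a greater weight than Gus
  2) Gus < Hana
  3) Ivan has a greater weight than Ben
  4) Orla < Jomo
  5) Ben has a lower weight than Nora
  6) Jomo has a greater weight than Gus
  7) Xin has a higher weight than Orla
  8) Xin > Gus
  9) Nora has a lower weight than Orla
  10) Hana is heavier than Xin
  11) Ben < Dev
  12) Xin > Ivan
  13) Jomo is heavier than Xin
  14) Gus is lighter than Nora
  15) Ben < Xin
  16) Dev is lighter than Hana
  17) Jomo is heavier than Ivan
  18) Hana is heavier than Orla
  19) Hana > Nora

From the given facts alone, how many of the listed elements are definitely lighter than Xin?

From Xin the given relations immediately reach Ben, Ivan, Gus, Orla.
From those, Nora — 5 in total.
No other element is forced below Xin by the given relations, so the count is 5.

5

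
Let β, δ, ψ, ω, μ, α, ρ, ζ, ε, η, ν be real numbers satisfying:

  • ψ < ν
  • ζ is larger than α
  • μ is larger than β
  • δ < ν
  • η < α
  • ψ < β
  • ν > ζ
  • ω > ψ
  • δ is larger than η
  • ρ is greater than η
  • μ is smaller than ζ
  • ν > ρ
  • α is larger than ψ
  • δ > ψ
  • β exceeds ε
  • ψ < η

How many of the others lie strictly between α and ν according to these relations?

Chaining upward from α reaches: ζ.
Chaining downward from ν reaches: ε, ψ, η, β, μ, ρ, ζ, δ.
Strictly between α and ν are those in both lists: ζ — 1 element.

1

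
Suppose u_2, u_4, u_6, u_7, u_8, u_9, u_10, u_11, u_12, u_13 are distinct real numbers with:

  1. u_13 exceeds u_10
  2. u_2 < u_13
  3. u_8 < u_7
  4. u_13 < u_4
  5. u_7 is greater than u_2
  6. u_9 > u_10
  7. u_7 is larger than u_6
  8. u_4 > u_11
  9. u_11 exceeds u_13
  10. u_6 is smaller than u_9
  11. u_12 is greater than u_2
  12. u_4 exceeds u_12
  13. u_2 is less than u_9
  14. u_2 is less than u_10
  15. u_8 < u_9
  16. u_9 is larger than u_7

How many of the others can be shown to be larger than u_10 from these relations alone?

4

The elements the relations force above u_10 are u_13, u_11, u_9, u_4 — no chain reaches any other.
That is 4.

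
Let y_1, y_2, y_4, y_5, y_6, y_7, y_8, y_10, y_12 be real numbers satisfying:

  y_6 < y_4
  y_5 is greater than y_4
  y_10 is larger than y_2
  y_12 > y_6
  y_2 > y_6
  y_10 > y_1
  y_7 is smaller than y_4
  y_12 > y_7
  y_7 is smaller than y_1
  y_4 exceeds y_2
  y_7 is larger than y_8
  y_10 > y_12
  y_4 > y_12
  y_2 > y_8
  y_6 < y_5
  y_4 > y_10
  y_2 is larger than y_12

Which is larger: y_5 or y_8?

y_5

y_8 < y_7 and y_7 < y_12 give y_8 < y_12.
Then y_12 < y_2 extends the chain to y_2.
Then y_2 < y_10 extends the chain to y_10.
With y_10 < y_4: y_8 < y_7 < y_12 < y_2 < y_10 < y_4.
Then y_4 < y_5 extends the chain to y_5.
So y_8 < y_5; y_5 is the larger of the two.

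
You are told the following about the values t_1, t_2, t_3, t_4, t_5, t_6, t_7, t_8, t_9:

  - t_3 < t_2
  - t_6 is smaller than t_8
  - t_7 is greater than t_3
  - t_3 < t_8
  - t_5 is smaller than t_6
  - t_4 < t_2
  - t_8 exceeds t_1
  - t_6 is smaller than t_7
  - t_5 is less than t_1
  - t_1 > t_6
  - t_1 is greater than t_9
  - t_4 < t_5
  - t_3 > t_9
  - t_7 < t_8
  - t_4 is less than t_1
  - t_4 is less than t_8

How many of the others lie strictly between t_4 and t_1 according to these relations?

Chaining upward from t_4 reaches: t_5, t_6, t_7, t_2, t_8.
Chaining downward from t_1 reaches: t_9, t_5, t_6.
Strictly between t_4 and t_1 are those in both lists: t_5, t_6 — 2 elements.

2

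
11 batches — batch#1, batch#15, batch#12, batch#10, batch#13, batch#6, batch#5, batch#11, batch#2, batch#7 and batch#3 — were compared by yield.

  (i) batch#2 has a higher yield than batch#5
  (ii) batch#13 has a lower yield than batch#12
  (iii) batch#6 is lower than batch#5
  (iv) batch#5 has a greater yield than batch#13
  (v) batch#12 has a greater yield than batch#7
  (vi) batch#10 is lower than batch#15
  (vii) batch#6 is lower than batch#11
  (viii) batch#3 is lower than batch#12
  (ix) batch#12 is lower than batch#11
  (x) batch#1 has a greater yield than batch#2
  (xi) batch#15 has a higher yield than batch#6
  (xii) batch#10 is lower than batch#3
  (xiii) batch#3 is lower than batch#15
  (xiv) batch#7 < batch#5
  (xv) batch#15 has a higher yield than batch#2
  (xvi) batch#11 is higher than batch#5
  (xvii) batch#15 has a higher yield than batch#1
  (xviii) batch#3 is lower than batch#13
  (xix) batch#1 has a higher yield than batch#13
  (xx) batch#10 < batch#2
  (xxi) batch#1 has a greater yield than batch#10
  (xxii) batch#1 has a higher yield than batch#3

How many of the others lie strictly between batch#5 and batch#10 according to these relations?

2

Chaining upward from batch#10 reaches: batch#3, batch#13, batch#12, batch#11, batch#2, batch#1, batch#15.
Chaining downward from batch#5 reaches: batch#3, batch#7, batch#13, batch#6.
Strictly between batch#10 and batch#5 are those in both lists: batch#3, batch#13 — 2 elements.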